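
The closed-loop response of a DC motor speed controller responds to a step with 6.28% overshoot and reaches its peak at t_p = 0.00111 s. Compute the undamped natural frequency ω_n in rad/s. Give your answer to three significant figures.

ω_n ≈ 3770 rad/s

From the overshoot, ζ = −ln(OS)/√(π²+ln²(OS)) = 0.661.
t_p = π/ω_d ⇒ ω_d = 2830 rad/s; then ω_n = ω_d/√(1−ζ²) = 3770 rad/s.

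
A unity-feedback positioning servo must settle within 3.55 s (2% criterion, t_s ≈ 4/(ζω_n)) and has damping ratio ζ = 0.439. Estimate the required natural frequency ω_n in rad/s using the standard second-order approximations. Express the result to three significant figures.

Rearranging t_s ≈ 4/(ζω_n) gives ω_n = 4/(ζ·t_s) = 4/(0.439 × 3.55) = 2.57 rad/s.

ω_n ≈ 2.57 rad/s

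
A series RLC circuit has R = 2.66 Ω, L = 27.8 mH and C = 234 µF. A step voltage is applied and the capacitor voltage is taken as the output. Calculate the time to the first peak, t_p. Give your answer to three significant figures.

t_p ≈ 0.00807 s

For a series RLC circuit (capacitor voltage as output), ω_n = 1/√(LC) = 1/√(27.8 mH · 234 µF) = 392 rad/s.
ζ = (R/2)·√(C/L) = (2.66/2)·√(234 µF/27.8 mH) = 0.122.
ω_d = ω_n√(1−ζ²) = 389 rad/s. t_p = π/ω_d = 0.00807 s.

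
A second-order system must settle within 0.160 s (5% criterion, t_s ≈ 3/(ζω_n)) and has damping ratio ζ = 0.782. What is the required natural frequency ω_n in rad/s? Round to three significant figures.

Rearranging t_s ≈ 3/(ζω_n) gives ω_n = 3/(ζ·t_s) = 3/(0.782 × 0.160) = 24.0 rad/s.

ω_n ≈ 24.0 rad/s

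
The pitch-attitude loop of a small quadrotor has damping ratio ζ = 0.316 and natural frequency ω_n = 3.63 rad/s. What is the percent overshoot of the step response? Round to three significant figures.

%OS ≈ 35.1%

For an underdamped second-order system, %OS = 100·exp(−πζ/√(1−ζ²)).
πζ/√(1−ζ²) = π·0.316/√(1−0.0999) = 1.046, so %OS = 100·e^(−1.046) = 35.1%.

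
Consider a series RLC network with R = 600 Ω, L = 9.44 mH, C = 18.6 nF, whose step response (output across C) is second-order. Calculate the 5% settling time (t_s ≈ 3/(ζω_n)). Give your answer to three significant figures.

t_s ≈ 0.0000944 s

For a series RLC circuit (capacitor voltage as output), ω_n = 1/√(LC) = 1/√(9.44 mH · 18.6 nF) = 75500 rad/s.
ζ = (R/2)·√(C/L) = (600/2)·√(18.6 nF/9.44 mH) = 0.421.
t_s ≈ 3/(ζω_n) = 0.0000944 s.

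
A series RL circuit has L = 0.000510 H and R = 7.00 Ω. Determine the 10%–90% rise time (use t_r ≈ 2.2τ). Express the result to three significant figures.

τ = L/R = 0.000510/7.00 = 0.0000729 s.
t_r ≈ 2.2τ = 0.000160 s.

t_r ≈ 0.000160 s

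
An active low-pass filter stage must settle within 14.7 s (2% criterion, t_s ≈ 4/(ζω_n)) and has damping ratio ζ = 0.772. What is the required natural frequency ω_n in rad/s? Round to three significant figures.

Rearranging t_s ≈ 4/(ζω_n) gives ω_n = 4/(ζ·t_s) = 4/(0.772 × 14.7) = 0.352 rad/s.

ω_n ≈ 0.352 rad/s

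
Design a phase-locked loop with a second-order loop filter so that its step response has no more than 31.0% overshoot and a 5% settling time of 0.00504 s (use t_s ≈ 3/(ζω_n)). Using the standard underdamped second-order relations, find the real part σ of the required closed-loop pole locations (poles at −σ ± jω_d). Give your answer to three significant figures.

The settling-time spec alone fixes σ = ζω_n = 3/t_s = 3/0.00504 = 595.
(Overshoot then fixes ζ = 0.349 and hence ω_d = σ·√(1−ζ²)/ζ = 1600 rad/s.)

σ ≈ 595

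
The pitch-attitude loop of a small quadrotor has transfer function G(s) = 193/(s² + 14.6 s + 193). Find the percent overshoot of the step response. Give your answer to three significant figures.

Matching coefficients with s² + 2ζω_n s + ω_n² gives ω_n² = 193 ⇒ ω_n = 13.9 rad/s, and ζ = 14.6/(2ω_n) = 0.525.
Overshoot: exp(−π·0.525/√(1−0.525²)) = 0.144, i.e. 14.4%.

%OS ≈ 14.4%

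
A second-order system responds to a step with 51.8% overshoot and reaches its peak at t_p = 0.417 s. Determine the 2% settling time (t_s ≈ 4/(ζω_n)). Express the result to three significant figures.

The overshoot fixes ζ = −ln(OS)/√(π²+ln²(OS)) = 0.205.
From t_p = π/ω_d, ω_d = π/0.417 = 7.53 rad/s, so ω_n = ω_d/√(1−ζ²) = 7.70 rad/s.
t_s ≈ 4/(ζω_n) = 4/(0.205·7.70) = 2.54 s.

t_s ≈ 2.54 s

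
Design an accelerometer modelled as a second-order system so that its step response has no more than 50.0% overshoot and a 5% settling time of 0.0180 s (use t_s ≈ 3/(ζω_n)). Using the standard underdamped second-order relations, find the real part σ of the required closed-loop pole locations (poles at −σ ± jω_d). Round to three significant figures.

The settling-time spec alone fixes σ = ζω_n = 3/t_s = 3/0.0180 = 167.
(Overshoot then fixes ζ = 0.215 and hence ω_d = σ·√(1−ζ²)/ζ = 755 rad/s.)

σ ≈ 167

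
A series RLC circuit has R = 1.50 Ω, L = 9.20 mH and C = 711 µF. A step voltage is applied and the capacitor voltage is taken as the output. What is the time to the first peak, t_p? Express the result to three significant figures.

t_p ≈ 0.00822 s

For a series RLC circuit (capacitor voltage as output), ω_n = 1/√(LC) = 1/√(9.20 mH · 711 µF) = 391 rad/s.
ζ = (R/2)·√(C/L) = (1.50/2)·√(711 µF/9.20 mH) = 0.208.
The damped frequency ω_d = ω_n√(1−ζ²) = 382 rad/s. t_p = π/ω_d = 0.00822 s.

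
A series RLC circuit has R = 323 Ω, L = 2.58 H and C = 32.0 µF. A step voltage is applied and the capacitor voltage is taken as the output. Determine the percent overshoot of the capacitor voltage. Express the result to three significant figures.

%OS ≈ 11.4%

For a series RLC circuit (capacitor voltage as output), ω_n = 1/√(LC) = 1/√(2.58 H · 32.0 µF) = 110 rad/s.
ζ = (R/2)·√(C/L) = (323/2)·√(32.0 µF/2.58 H) = 0.569.
%OS = 100·exp(−πζ/√(1−ζ²)) = 11.4%.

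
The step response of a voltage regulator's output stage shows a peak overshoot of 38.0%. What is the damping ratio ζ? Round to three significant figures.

Inverting the overshoot relation: ζ = |ln 0.380|/√(π² + ln²0.380) = 0.294.

ζ ≈ 0.294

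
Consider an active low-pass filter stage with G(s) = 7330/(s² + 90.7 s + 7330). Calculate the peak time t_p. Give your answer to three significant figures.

t_p ≈ 0.0433 s

Matching coefficients with s² + 2ζω_n s + ω_n² gives ω_n² = 7330 ⇒ ω_n = 85.6 rad/s, and ζ = 90.7/(2ω_n) = 0.530.
The damped frequency ω_d = ω_n√(1−ζ²) = 72.6 rad/s. Then t_p = π/ω_d = 0.0433 s.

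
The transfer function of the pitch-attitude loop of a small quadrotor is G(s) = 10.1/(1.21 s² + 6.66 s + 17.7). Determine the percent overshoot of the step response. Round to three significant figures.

Dividing through by 1.21: denominator becomes s² + 5.504 s + 14.63.
So ω_n = √14.63 = 3.82 rad/s and ζ = 5.504/(2·3.82) = 0.720.
Overshoot: exp(−π·0.720/√(1−0.720²)) = 0.0386, i.e. 3.86%.

%OS ≈ 3.86%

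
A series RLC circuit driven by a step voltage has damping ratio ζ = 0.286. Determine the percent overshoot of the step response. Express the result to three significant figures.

%OS ≈ 39.2%

For an underdamped second-order system, %OS = 100·exp(−πζ/√(1−ζ²)).
πζ/√(1−ζ²) = π·0.286/√(1−0.0818) = 0.9377, so %OS = 100·e^(−0.9377) = 39.2%.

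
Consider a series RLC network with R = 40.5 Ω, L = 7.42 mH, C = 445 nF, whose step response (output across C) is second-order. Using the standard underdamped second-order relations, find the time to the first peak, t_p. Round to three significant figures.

For a series RLC circuit (capacitor voltage as output), ω_n = 1/√(LC) = 1/√(7.42 mH · 445 nF) = 17400 rad/s.
ζ = (R/2)·√(C/L) = (40.5/2)·√(445 nF/7.42 mH) = 0.157.
ω_d = 17400·√(1 − 0.157²) = 17200 rad/s. t_p = π/ω_d = 0.000183 s.

t_p ≈ 0.000183 s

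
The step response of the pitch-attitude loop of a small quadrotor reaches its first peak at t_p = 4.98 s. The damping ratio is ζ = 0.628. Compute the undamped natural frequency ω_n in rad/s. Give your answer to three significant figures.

ω_n ≈ 0.811 rad/s

Peak time t_p = π/ω_d, so ω_d = π/t_p = π/4.98 = 0.631 rad/s.
ω_n = ω_d/√(1−ζ²) = 0.631/√0.606 = 0.811 rad/s.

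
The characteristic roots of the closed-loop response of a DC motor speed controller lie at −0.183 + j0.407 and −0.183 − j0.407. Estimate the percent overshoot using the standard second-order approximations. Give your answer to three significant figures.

|pole| = ω_n = √(0.183² + 0.407²) = 0.446 rad/s; ζ = cos θ = σ/ω_n = 0.410.
Overshoot: exp(−π·0.410/√(1−0.410²)) = 0.244, i.e. 24.4%.

%OS ≈ 24.4%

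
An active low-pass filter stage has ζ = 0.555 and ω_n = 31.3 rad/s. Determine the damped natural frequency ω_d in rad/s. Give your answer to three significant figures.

ω_d ≈ 26.0 rad/s

ω_d = ω_n√(1−ζ²) = 31.3·√0.692 = 26.0 rad/s.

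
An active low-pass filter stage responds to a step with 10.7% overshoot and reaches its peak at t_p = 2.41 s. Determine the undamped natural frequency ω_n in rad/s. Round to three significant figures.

From the overshoot, ζ = −ln(OS)/√(π²+ln²(OS)) = 0.580.
t_p = π/ω_d ⇒ ω_d = 1.30 rad/s; then ω_n = ω_d/√(1−ζ²) = 1.60 rad/s.

ω_n ≈ 1.60 rad/s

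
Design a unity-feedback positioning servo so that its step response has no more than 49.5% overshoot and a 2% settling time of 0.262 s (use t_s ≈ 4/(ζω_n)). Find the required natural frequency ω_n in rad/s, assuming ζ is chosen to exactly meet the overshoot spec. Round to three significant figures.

ω_n ≈ 69.9 rad/s

ζ = −ln(OS)/√(π² + (ln OS)²). With OS = 0.495, ln OS = −0.7032 and ζ = 0.7032/3.219 = 0.218.
From t_s ≈ 4/(ζω_n): ω_n = 4/(ζ·t_s) = 4/(0.218·0.262) = 69.9 rad/s.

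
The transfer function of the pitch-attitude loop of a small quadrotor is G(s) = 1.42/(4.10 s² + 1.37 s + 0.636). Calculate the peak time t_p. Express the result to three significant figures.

Dividing through by 4.10: denominator becomes s² + 0.3341 s + 0.1551.
So ω_n = √0.1551 = 0.394 rad/s and ζ = 0.3341/(2·0.394) = 0.424.
ω_d = 0.394·√(1 − 0.424²) = 0.357 rad/s. t_p = π/ω_d = 8.81 s.

t_p ≈ 8.81 s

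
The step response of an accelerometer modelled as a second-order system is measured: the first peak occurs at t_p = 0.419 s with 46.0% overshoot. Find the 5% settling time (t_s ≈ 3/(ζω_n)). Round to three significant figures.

The overshoot fixes ζ = −ln(OS)/√(π²+ln²(OS)) = 0.240.
From t_p = π/ω_d, ω_d = π/0.419 = 7.50 rad/s, so ω_n = ω_d/√(1−ζ²) = 7.72 rad/s.
t_s ≈ 3/(ζω_n) = 3/(0.240·7.72) = 1.62 s.

t_s ≈ 1.62 s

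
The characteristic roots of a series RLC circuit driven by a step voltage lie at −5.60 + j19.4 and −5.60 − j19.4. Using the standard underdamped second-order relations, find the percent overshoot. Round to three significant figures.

%OS ≈ 40.4%

|pole| = ω_n = √(5.60² + 19.4²) = 20.2 rad/s; ζ = cos θ = σ/ω_n = 0.277.
%OS = 100·exp(−πζ/√(1−ζ²)) = 40.4%.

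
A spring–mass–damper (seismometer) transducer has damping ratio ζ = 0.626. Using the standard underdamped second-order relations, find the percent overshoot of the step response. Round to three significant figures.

For an underdamped second-order system, %OS = 100·exp(−πζ/√(1−ζ²)).
πζ/√(1−ζ²) = π·0.626/√(1−0.392) = 2.522, so %OS = 100·e^(−2.522) = 8.03%.

%OS ≈ 8.03%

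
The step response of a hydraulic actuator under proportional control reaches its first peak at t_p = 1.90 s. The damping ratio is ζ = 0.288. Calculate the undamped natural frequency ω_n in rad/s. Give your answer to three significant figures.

ω_n ≈ 1.73 rad/s

Peak time t_p = π/ω_d, so ω_d = π/t_p = π/1.90 = 1.65 rad/s.
ω_n = ω_d/√(1−ζ²) = 1.65/√0.917 = 1.73 rad/s.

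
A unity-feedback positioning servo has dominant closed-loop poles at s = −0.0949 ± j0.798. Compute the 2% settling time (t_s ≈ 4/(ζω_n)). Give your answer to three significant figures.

t_s ≈ 42.1 s

For poles at −σ ± jω_d, ζω_n = σ = 0.0949, so t_s ≈ 4/σ = 42.1 s.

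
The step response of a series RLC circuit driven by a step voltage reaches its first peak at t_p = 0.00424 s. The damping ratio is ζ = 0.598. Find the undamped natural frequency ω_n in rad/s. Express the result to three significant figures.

ω_n ≈ 924 rad/s

Peak time t_p = π/ω_d, so ω_d = π/t_p = π/0.00424 = 741 rad/s.
ω_n = ω_d/√(1−ζ²) = 741/√0.642 = 924 rad/s.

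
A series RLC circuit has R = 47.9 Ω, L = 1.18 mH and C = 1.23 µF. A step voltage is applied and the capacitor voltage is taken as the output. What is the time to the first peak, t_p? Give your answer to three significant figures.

For a series RLC circuit (capacitor voltage as output), ω_n = 1/√(LC) = 1/√(1.18 mH · 1.23 µF) = 26200 rad/s.
ζ = (R/2)·√(C/L) = (47.9/2)·√(1.23 µF/1.18 mH) = 0.773.
ω_d = ω_n√(1−ζ²) = 16600 rad/s. t_p = π/ω_d = 0.000189 s.

t_p ≈ 0.000189 s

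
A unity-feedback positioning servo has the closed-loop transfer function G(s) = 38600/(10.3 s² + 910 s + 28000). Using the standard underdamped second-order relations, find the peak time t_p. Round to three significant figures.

Dividing through by 10.3: denominator becomes s² + 88.35 s + 2718.
So ω_n = √2718 = 52.1 rad/s and ζ = 88.35/(2·52.1) = 0.847.
ω_d = ω_n√(1−ζ²) = 27.7 rad/s. t_p = π/ω_d = 0.113 s.

t_p ≈ 0.113 s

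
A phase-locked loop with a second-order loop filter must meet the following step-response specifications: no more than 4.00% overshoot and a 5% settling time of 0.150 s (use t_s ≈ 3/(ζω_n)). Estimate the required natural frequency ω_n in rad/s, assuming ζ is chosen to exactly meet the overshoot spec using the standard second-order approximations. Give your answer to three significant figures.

ω_n ≈ 27.9 rad/s

From %OS = 100·exp(−πζ/√(1−ζ²)), invert to get ζ = −ln(OS)/√(π² + ln²(OS)) with OS = 0.0400.
−ln 0.0400 = 3.219, so ζ = 3.219/√(π² + 10.36) = 0.716.
Then ω_n = 3/(ζ t_s) = 3/(0.716 × 0.150) = 27.9 rad/s.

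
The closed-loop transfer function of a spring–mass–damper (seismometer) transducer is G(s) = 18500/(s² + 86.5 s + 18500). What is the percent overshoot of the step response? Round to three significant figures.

Comparing the denominator to s² + 2ζω_n s + ω_n²: ω_n = √18500 = 136 rad/s, and 2ζω_n = 86.5 so ζ = 86.5/(2·136) = 0.318.
Overshoot: exp(−π·0.318/√(1−0.318²)) = 0.349, i.e. 34.9%.

%OS ≈ 34.9%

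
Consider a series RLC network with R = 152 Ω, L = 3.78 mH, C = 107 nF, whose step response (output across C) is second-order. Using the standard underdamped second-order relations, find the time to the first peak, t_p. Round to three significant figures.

For a series RLC circuit (capacitor voltage as output), ω_n = 1/√(LC) = 1/√(3.78 mH · 107 nF) = 49700 rad/s.
ζ = (R/2)·√(C/L) = (152/2)·√(107 nF/3.78 mH) = 0.404.
ω_d = ω_n√(1−ζ²) = 45500 rad/s. t_p = π/ω_d = 0.0000691 s.

t_p ≈ 0.0000691 s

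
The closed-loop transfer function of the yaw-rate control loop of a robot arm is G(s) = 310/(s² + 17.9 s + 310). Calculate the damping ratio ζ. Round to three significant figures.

ζ ≈ 0.508

Matching coefficients with s² + 2ζω_n s + ω_n² gives ω_n² = 310 ⇒ ω_n = 17.6 rad/s, and ζ = 17.9/(2ω_n) = 0.508.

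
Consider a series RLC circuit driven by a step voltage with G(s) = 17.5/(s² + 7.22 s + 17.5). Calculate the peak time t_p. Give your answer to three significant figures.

Matching coefficients with s² + 2ζω_n s + ω_n² gives ω_n² = 17.5 ⇒ ω_n = 4.18 rad/s, and ζ = 7.22/(2ω_n) = 0.863.
The damped frequency ω_d = ω_n√(1−ζ²) = 2.11 rad/s. Then t_p = π/ω_d = 1.49 s.

t_p ≈ 1.49 s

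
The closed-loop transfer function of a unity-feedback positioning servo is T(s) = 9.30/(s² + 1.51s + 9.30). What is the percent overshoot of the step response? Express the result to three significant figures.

%OS ≈ 44.8%

ω_n = √9.30 = 3.05 rad/s; ζ = 1.51/(2·3.05) = 0.248.
Overshoot: exp(−π·0.248/√(1−0.248²)) = 0.448, i.e. 44.8%.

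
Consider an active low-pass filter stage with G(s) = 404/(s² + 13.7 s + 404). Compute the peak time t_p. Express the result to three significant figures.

ω_n = √404 = 20.1 rad/s; ζ = 13.7/(2·20.1) = 0.341.
ω_d = 20.1·√(1 − 0.341²) = 18.9 rad/s. Then t_p = π/ω_d = 0.166 s.

t_p ≈ 0.166 s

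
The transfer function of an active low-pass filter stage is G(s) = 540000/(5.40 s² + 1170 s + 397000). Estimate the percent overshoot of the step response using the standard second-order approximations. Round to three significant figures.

Dividing through by 5.40: denominator becomes s² + 216.7 s + 73520.
So ω_n = √73520 = 271 rad/s and ζ = 216.7/(2·271) = 0.400.
Overshoot: exp(−π·0.400/√(1−0.400²)) = 0.254, i.e. 25.4%.

%OS ≈ 25.4%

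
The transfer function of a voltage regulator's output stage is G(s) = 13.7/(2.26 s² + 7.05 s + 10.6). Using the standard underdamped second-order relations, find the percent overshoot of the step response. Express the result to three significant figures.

%OS ≈ 3.83%

Dividing through by 2.26: denominator becomes s² + 3.119 s + 4.690.
So ω_n = √4.690 = 2.17 rad/s and ζ = 3.119/(2·2.17) = 0.720.
%OS = 100·exp(−πζ/√(1−ζ²)) = 3.83%.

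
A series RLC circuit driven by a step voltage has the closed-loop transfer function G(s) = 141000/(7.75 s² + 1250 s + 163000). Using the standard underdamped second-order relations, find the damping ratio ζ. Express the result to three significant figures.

ζ ≈ 0.556

Dividing through by 7.75: denominator becomes s² + 161.3 s + 21030.
So ω_n = √21030 = 145 rad/s and ζ = 161.3/(2·145) = 0.556.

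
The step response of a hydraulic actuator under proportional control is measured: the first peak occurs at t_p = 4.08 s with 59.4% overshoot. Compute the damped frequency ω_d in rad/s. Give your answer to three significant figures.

ω_d ≈ 0.770 rad/s

t_p = π/ω_d, so ω_d = π/4.08 = 0.770 rad/s.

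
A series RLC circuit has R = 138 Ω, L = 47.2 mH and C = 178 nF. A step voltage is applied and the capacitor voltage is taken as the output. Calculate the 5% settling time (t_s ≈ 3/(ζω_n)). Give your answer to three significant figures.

For a series RLC circuit (capacitor voltage as output), ω_n = 1/√(LC) = 1/√(47.2 mH · 178 nF) = 10900 rad/s.
ζ = (R/2)·√(C/L) = (138/2)·√(178 nF/47.2 mH) = 0.134.
t_s ≈ 3/(ζω_n) = 0.00205 s.

t_s ≈ 0.00205 s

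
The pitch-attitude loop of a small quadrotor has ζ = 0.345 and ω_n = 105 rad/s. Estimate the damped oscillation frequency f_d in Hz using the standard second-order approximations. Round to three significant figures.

ω_d = ω_n√(1−ζ²) = 105·√0.881 = 98.6 rad/s.
f_d = ω_d/(2π) = 15.7 Hz.

f_d ≈ 15.7 Hz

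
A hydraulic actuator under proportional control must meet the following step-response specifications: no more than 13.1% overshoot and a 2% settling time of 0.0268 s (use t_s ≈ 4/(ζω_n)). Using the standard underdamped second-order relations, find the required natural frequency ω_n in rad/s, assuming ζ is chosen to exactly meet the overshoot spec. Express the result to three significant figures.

Inverting the overshoot relation: ζ = |ln 0.131|/√(π² + ln²0.131) = 0.543.
From t_s ≈ 4/(ζω_n): ω_n = 4/(ζ·t_s) = 4/(0.543·0.0268) = 275 rad/s.

ω_n ≈ 275 rad/s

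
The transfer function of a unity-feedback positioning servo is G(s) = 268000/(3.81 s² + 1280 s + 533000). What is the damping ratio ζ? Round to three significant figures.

ζ ≈ 0.449

Dividing through by 3.81: denominator becomes s² + 336.0 s + 139900.
So ω_n = √139900 = 374 rad/s and ζ = 336.0/(2·374) = 0.449.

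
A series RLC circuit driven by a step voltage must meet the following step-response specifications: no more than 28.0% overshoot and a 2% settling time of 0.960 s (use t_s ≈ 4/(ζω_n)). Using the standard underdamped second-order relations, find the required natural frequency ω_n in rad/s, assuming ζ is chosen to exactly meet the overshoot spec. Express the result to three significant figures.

ω_n ≈ 11.1 rad/s

ζ = −ln(OS)/√(π² + (ln OS)²). With OS = 0.280, ln OS = −1.273 and ζ = 1.273/3.390 = 0.376.
Then ω_n = 4/(ζ t_s) = 4/(0.376 × 0.960) = 11.1 rad/s.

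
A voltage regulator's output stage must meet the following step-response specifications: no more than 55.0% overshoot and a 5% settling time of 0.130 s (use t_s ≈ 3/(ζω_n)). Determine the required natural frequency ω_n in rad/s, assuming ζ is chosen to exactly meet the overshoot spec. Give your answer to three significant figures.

ζ = −ln(OS)/√(π² + (ln OS)²). With OS = 0.550, ln OS = −0.5978 and ζ = 0.5978/3.198 = 0.187.
From t_s ≈ 3/(ζω_n): ω_n = 3/(ζ·t_s) = 3/(0.187·0.130) = 123 rad/s.

ω_n ≈ 123 rad/s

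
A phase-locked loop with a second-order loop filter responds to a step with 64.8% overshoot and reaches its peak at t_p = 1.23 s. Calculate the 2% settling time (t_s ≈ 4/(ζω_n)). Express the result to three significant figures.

t_s ≈ 11.3 s

The overshoot fixes ζ = −ln(OS)/√(π²+ln²(OS)) = 0.137.
t_p = π/ω_d ⇒ ω_d = 2.55 rad/s; then ω_n = ω_d/√(1−ζ²) = 2.58 rad/s.
t_s ≈ 4/(ζω_n) = 4/(0.137·2.58) = 11.3 s.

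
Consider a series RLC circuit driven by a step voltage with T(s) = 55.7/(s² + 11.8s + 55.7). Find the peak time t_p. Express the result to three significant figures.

Matching coefficients with s² + 2ζω_n s + ω_n² gives ω_n² = 55.7 ⇒ ω_n = 7.46 rad/s, and ζ = 11.8/(2ω_n) = 0.791.
The damped frequency ω_d = ω_n√(1−ζ²) = 4.57 rad/s. Then t_p = π/ω_d = 0.687 s.

t_p ≈ 0.687 s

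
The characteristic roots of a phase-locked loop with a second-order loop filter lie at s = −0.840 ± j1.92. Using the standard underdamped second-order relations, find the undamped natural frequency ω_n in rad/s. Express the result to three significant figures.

The poles are at −σ ± jω_d with σ = 0.840 and ω_d = 1.92, so ω_n = √(σ²+ω_d²) = 2.10 rad/s and ζ = σ/ω_n = 0.401.

ω_n ≈ 2.10 rad/s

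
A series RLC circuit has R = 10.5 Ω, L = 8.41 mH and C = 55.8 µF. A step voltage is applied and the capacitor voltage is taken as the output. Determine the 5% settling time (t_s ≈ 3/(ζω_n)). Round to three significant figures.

t_s ≈ 0.00481 s

For a series RLC circuit (capacitor voltage as output), ω_n = 1/√(LC) = 1/√(8.41 mH · 55.8 µF) = 1460 rad/s.
ζ = (R/2)·√(C/L) = (10.5/2)·√(55.8 µF/8.41 mH) = 0.428.
t_s ≈ 3/(ζω_n) = 0.00481 s.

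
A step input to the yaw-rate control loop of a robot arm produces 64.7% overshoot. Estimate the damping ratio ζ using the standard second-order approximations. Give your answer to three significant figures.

ζ ≈ 0.137

ζ = −ln(OS)/√(π² + (ln OS)²). With OS = 0.647, ln OS = −0.4354 and ζ = 0.4354/3.172 = 0.137.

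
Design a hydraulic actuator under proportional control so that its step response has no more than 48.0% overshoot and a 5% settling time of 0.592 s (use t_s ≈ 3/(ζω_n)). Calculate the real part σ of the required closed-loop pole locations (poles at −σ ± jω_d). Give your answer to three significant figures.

σ ≈ 5.07

The settling-time spec alone fixes σ = ζω_n = 3/t_s = 3/0.592 = 5.07.
(Overshoot then fixes ζ = 0.228 and hence ω_d = σ·√(1−ζ²)/ζ = 21.7 rad/s.)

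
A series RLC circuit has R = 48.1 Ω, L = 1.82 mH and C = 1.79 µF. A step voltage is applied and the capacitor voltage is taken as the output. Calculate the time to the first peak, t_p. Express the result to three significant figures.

For a series RLC circuit (capacitor voltage as output), ω_n = 1/√(LC) = 1/√(1.82 mH · 1.79 µF) = 17500 rad/s.
ζ = (R/2)·√(C/L) = (48.1/2)·√(1.79 µF/1.82 mH) = 0.754.
ω_d = ω_n√(1−ζ²) = 11500 rad/s. t_p = π/ω_d = 0.000273 s.

t_p ≈ 0.000273 s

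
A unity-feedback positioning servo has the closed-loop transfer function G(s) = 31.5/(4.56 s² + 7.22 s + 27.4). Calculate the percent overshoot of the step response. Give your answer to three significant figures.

Dividing through by 4.56: denominator becomes s² + 1.583 s + 6.009.
So ω_n = √6.009 = 2.45 rad/s and ζ = 1.583/(2·2.45) = 0.323.
%OS = 100 e^{−πζ/√(1−ζ²)} with ζ = 0.323 gives 34.2%.

%OS ≈ 34.2%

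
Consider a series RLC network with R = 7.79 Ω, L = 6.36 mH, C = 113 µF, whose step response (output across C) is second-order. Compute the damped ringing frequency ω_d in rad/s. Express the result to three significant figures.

ω_d ≈ 1010 rad/s

For a series RLC circuit (capacitor voltage as output), ω_n = 1/√(LC) = 1/√(6.36 mH · 113 µF) = 1180 rad/s.
ζ = (R/2)·√(C/L) = (7.79/2)·√(113 µF/6.36 mH) = 0.519.
ω_d = 1180·√(1 − 0.519²) = 1010 rad/s.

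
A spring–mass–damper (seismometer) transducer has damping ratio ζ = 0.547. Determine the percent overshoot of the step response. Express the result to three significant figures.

%OS ≈ 12.8%

For an underdamped second-order system, %OS = 100·exp(−πζ/√(1−ζ²)).
πζ/√(1−ζ²) = π·0.547/√(1−0.299) = 2.053, so %OS = 100·e^(−2.053) = 12.8%.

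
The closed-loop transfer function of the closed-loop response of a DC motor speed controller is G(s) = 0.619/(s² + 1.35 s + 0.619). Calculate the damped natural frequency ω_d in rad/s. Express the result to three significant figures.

ω_d ≈ 0.404 rad/s

Matching coefficients with s² + 2ζω_n s + ω_n² gives ω_n² = 0.619 ⇒ ω_n = 0.787 rad/s, and ζ = 1.35/(2ω_n) = 0.858.
ω_d = ω_n√(1−ζ²) = 0.404 rad/s.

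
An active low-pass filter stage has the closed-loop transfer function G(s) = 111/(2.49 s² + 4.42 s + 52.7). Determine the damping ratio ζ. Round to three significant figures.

Dividing through by 2.49: denominator becomes s² + 1.775 s + 21.16.
So ω_n = √21.16 = 4.60 rad/s and ζ = 1.775/(2·4.60) = 0.193.

ζ ≈ 0.193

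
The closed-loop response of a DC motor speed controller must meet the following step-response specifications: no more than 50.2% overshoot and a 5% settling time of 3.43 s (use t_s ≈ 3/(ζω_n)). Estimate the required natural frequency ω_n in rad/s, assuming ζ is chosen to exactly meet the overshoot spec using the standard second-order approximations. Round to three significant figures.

ω_n ≈ 4.08 rad/s

ζ = −ln(OS)/√(π² + (ln OS)²). With OS = 0.502, ln OS = −0.6892 and ζ = 0.6892/3.216 = 0.214.
Then ω_n = 3/(ζ t_s) = 3/(0.214 × 3.43) = 4.08 rad/s.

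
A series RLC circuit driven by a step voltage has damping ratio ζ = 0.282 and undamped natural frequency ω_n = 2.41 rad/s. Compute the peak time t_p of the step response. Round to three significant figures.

t_p ≈ 1.36 s

The damped frequency is ω_d = ω_n√(1−ζ²) = 2.41·√(1−0.0795) = 2.31 rad/s.
Peak time t_p = π/ω_d = π/2.31 = 1.36 s.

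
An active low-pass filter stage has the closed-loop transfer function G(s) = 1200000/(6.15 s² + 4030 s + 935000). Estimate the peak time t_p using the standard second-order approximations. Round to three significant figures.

Dividing through by 6.15: denominator becomes s² + 655.3 s + 152000.
So ω_n = √152000 = 390 rad/s and ζ = 655.3/(2·390) = 0.840.
The damped frequency ω_d = ω_n√(1−ζ²) = 211 rad/s. t_p = π/ω_d = 0.0149 s.

t_p ≈ 0.0149 s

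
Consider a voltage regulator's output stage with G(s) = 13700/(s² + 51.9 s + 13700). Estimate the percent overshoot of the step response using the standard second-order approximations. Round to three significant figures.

%OS ≈ 49.0%

Comparing the denominator to s² + 2ζω_n s + ω_n²: ω_n = √13700 = 117 rad/s, and 2ζω_n = 51.9 so ζ = 51.9/(2·117) = 0.222.
%OS = 100 e^{−πζ/√(1−ζ²)} with ζ = 0.222 gives 49.0%.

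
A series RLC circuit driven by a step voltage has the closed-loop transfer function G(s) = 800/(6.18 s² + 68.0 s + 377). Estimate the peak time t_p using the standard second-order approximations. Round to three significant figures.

t_p ≈ 0.567 s

Dividing through by 6.18: denominator becomes s² + 11.00 s + 61.00.
So ω_n = √61.00 = 7.81 rad/s and ζ = 11.00/(2·7.81) = 0.704.
ω_d = 7.81·√(1 − 0.704²) = 5.54 rad/s. t_p = π/ω_d = 0.567 s.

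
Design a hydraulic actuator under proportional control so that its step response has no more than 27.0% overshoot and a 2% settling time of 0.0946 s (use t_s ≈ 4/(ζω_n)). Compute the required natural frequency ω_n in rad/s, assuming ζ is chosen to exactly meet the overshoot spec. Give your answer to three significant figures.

Inverting the overshoot relation: ζ = |ln 0.270|/√(π² + ln²0.270) = 0.385.
Then ω_n = 4/(ζ t_s) = 4/(0.385 × 0.0946) = 110 rad/s.

ω_n ≈ 110 rad/s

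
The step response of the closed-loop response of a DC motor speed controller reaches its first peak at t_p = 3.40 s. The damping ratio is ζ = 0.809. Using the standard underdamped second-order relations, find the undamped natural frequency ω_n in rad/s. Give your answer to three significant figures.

Peak time t_p = π/ω_d, so ω_d = π/t_p = π/3.40 = 0.924 rad/s.
ω_n = ω_d/√(1−ζ²) = 0.924/√0.346 = 1.57 rad/s.

ω_n ≈ 1.57 rad/s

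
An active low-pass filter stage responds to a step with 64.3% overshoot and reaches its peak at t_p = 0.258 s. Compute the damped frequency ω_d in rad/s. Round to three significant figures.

ω_d ≈ 12.2 rad/s

t_p = π/ω_d, so ω_d = π/0.258 = 12.2 rad/s.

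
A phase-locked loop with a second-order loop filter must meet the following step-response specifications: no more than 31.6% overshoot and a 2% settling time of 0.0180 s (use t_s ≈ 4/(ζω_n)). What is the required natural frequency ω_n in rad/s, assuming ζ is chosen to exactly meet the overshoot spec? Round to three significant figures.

ζ = −ln(OS)/√(π² + (ln OS)²). With OS = 0.316, ln OS = −1.152 and ζ = 1.152/3.346 = 0.344.
From t_s ≈ 4/(ζω_n): ω_n = 4/(ζ·t_s) = 4/(0.344·0.0180) = 645 rad/s.

ω_n ≈ 645 rad/s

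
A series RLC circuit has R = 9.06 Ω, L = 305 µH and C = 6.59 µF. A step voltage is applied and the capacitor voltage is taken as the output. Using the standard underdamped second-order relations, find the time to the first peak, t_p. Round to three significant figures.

For a series RLC circuit (capacitor voltage as output), ω_n = 1/√(LC) = 1/√(305 µH · 6.59 µF) = 22300 rad/s.
ζ = (R/2)·√(C/L) = (9.06/2)·√(6.59 µF/305 µH) = 0.666.
ω_d = 22300·√(1 − 0.666²) = 16600 rad/s. t_p = π/ω_d = 0.000189 s.

t_p ≈ 0.000189 s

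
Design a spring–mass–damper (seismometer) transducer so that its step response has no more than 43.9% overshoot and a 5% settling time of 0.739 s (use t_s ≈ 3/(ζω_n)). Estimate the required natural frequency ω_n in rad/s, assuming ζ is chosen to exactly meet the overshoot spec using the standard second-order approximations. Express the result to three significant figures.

From %OS = 100·exp(−πζ/√(1−ζ²)), invert to get ζ = −ln(OS)/√(π² + ln²(OS)) with OS = 0.439.
−ln 0.439 = 0.8233, so ζ = 0.8233/√(π² + 0.6778) = 0.253.
Then ω_n = 3/(ζ t_s) = 3/(0.253 × 0.739) = 16.0 rad/s.

ω_n ≈ 16.0 rad/s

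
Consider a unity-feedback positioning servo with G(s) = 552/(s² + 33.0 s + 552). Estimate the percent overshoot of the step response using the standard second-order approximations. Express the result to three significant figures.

Matching coefficients with s² + 2ζω_n s + ω_n² gives ω_n² = 552 ⇒ ω_n = 23.5 rad/s, and ζ = 33.0/(2ω_n) = 0.702.
Overshoot: exp(−π·0.702/√(1−0.702²)) = 0.0451, i.e. 4.51%.

%OS ≈ 4.51%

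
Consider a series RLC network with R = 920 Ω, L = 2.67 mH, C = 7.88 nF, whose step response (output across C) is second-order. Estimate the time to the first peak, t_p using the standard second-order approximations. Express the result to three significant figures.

t_p ≈ 0.0000235 s

For a series RLC circuit (capacitor voltage as output), ω_n = 1/√(LC) = 1/√(2.67 mH · 7.88 nF) = 218000 rad/s.
ζ = (R/2)·√(C/L) = (920/2)·√(7.88 nF/2.67 mH) = 0.790.
ω_d = ω_n√(1−ζ²) = 134000 rad/s. t_p = π/ω_d = 0.0000235 s.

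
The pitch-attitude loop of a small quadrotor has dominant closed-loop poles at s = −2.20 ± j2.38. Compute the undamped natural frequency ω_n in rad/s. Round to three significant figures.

With σ = 2.20, ω_d = 2.38: ω_n = √(σ²+ω_d²) = 3.24 rad/s, ζ = σ/ω_n = 0.679.

ω_n ≈ 3.24 rad/s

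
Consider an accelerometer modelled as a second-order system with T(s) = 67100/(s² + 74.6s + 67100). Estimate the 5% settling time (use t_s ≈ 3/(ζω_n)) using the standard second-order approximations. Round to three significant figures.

t_s ≈ 0.0804 s

ω_n = √67100 = 259 rad/s; ζ = 74.6/(2·259) = 0.144.
t_s ≈ 3/(ζω_n) = 3/(0.144·259) = 0.0804 s.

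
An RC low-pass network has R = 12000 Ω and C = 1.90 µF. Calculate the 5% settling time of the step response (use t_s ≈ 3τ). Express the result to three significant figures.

τ = RC = 12000 × 1.90 µF = 0.0228 s.
t_s ≈ 3τ = 0.0684 s.

t_s ≈ 0.0684 s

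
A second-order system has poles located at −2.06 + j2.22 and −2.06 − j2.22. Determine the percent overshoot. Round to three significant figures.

%OS ≈ 5.42%

|pole| = ω_n = √(2.06² + 2.22²) = 3.03 rad/s; ζ = cos θ = σ/ω_n = 0.680.
%OS = 100·exp(−πζ/√(1−ζ²)) = 5.42%.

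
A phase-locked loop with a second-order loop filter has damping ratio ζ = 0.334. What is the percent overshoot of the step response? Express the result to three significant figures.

For an underdamped second-order system, %OS = 100·exp(−πζ/√(1−ζ²)).
πζ/√(1−ζ²) = π·0.334/√(1−0.112) = 1.113, so %OS = 100·e^(−1.113) = 32.8%.

%OS ≈ 32.8%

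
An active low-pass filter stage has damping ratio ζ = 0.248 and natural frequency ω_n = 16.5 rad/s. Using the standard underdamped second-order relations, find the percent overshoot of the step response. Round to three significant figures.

For an underdamped second-order system, %OS = 100·exp(−πζ/√(1−ζ²)).
πζ/√(1−ζ²) = π·0.248/√(1−0.0615) = 0.8042, so %OS = 100·e^(−0.8042) = 44.7%.

%OS ≈ 44.7%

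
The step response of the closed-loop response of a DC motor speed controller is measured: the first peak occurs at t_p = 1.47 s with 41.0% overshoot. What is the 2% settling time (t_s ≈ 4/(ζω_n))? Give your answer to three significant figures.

The overshoot fixes ζ = −ln(OS)/√(π²+ln²(OS)) = 0.273.
From t_p = π/ω_d, ω_d = π/1.47 = 2.14 rad/s, so ω_n = ω_d/√(1−ζ²) = 2.22 rad/s.
t_s ≈ 4/(ζω_n) = 4/(0.273·2.22) = 6.59 s.

t_s ≈ 6.59 s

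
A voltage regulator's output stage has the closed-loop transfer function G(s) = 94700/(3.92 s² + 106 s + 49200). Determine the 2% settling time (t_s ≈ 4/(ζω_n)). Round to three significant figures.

Dividing through by 3.92: denominator becomes s² + 27.04 s + 12550.
So ω_n = √12550 = 112 rad/s and ζ = 27.04/(2·112) = 0.121.
t_s ≈ 4/(ζω_n) = 0.296 s.

t_s ≈ 0.296 s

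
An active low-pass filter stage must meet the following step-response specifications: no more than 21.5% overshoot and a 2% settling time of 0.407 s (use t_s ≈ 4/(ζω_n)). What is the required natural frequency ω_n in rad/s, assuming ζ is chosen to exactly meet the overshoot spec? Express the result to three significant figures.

ω_n ≈ 22.4 rad/s

ζ = −ln(OS)/√(π² + (ln OS)²). With OS = 0.215, ln OS = −1.537 and ζ = 1.537/3.497 = 0.439.
From t_s ≈ 4/(ζω_n): ω_n = 4/(ζ·t_s) = 4/(0.439·0.407) = 22.4 rad/s.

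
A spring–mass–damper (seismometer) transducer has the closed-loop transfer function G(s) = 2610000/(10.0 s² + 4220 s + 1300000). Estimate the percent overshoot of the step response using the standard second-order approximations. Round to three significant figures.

%OS ≈ 10.4%

Dividing through by 10.0: denominator becomes s² + 422.0 s + 130000.
So ω_n = √130000 = 361 rad/s and ζ = 422.0/(2·361) = 0.585.
%OS = 100·exp(−πζ/√(1−ζ²)) = 10.4%.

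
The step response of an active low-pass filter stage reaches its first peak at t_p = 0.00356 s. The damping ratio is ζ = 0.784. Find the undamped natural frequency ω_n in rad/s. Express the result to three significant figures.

Peak time t_p = π/ω_d, so ω_d = π/t_p = π/0.00356 = 882 rad/s.
ω_n = ω_d/√(1−ζ²) = 882/√0.385 = 1420 rad/s.

ω_n ≈ 1420 rad/s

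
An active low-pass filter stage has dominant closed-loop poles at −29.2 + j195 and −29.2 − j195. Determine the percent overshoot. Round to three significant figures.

The poles are at −σ ± jω_d with σ = 29.2 and ω_d = 195, so ω_n = √(σ²+ω_d²) = 197 rad/s and ζ = σ/ω_n = 0.148.
%OS = 100·exp(−πζ/√(1−ζ²)) = 62.5%.

%OS ≈ 62.5%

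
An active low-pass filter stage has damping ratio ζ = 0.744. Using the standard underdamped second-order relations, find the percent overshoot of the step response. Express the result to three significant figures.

For an underdamped second-order system, %OS = 100·exp(−πζ/√(1−ζ²)).
πζ/√(1−ζ²) = π·0.744/√(1−0.554) = 3.498, so %OS = 100·e^(−3.498) = 3.03%.

%OS ≈ 3.03%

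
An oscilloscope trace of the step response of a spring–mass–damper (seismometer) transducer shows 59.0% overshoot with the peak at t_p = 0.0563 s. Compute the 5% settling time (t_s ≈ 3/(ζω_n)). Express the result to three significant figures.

ζ from %OS: ζ = |ln 0.590|/√(π²+ln²0.590) = 0.166.
From t_p = π/ω_d, ω_d = π/0.0563 = 55.8 rad/s, so ω_n = ω_d/√(1−ζ²) = 56.6 rad/s.
t_s ≈ 3/(ζω_n) = 3/(0.166·56.6) = 0.320 s.

t_s ≈ 0.320 s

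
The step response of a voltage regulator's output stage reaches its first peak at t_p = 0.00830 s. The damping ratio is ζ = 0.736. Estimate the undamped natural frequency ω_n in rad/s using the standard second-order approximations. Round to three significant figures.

Peak time t_p = π/ω_d, so ω_d = π/t_p = π/0.00830 = 379 rad/s.
ω_n = ω_d/√(1−ζ²) = 379/√0.458 = 559 rad/s.

ω_n ≈ 559 rad/s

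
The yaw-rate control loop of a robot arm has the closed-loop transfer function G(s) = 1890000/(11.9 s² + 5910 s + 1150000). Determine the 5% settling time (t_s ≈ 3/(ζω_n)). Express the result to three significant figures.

t_s ≈ 0.0121 s

Dividing through by 11.9: denominator becomes s² + 496.6 s + 96640.
So ω_n = √96640 = 311 rad/s and ζ = 496.6/(2·311) = 0.799.
t_s ≈ 3/(ζω_n) = 0.0121 s.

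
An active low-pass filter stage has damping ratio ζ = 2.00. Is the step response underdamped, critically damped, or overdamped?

Since ζ = 2.00 > 1, the system is overdamped.

overdamped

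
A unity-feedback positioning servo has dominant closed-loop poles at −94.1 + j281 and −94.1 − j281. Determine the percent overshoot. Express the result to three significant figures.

%OS ≈ 34.9%

With σ = 94.1, ω_d = 281: ω_n = √(σ²+ω_d²) = 296 rad/s, ζ = σ/ω_n = 0.318.
%OS = 100 e^{−πζ/√(1−ζ²)} with ζ = 0.318 gives 34.9%.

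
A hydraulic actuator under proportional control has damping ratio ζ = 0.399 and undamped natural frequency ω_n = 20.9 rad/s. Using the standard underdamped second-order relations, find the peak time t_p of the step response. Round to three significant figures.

t_p ≈ 0.164 s

The damped frequency is ω_d = ω_n√(1−ζ²) = 20.9·√(1−0.159) = 19.2 rad/s.
Peak time t_p = π/ω_d = π/19.2 = 0.164 s.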